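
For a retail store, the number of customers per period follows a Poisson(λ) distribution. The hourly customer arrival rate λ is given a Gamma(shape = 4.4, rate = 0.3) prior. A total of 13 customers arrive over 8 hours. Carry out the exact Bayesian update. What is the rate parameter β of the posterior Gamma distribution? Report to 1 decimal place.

With a Gamma(shape α, rate β) prior, the Poisson likelihood is conjugate: the posterior is Gamma(α + ΣXᵢ, β + n).
Posterior: Gamma(α+S, β+n) = Gamma(4.4+13, 0.3+8) = Gamma(17.4, 8.3).
Posterior β = 8.3.

8.3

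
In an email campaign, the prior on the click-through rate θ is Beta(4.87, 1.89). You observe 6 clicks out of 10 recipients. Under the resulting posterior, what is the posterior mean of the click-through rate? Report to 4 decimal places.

0.6486

The Beta prior is conjugate to a Binomial/Bernoulli likelihood; the update adds successes to α and failures to β.
Posterior: Beta(α+k, β+n−k) = Beta(4.87+6, 1.89+4) = Beta(10.87, 5.89).
Posterior mean = α/(α+β) = 10.87/16.76 = 0.6486.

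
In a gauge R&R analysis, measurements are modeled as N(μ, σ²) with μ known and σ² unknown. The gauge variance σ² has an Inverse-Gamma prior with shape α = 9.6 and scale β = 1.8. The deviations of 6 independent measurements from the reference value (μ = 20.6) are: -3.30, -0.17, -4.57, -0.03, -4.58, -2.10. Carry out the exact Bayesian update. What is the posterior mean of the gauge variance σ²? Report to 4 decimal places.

With known mean μ and an Inverse-Gamma(α, β) prior on σ², the Normal likelihood is conjugate: posterior is Inv-Gamma(α + n/2, β + Σ(xᵢ−μ)²/2).
Σ(xᵢ−μ)² = (-3.30)² + (-0.17)² + (-4.57)² + (-0.03)² + (-4.58)² + (-2.10)² = 57.1911.
Posterior: Inv-Gamma(9.6 + 6/2, 1.8 + 57.1911/2) = Inv-Gamma(12.60, 30.39555).
E[σ²|data] = β/(α−1) = 30.39555/11.60 = 2.6203.

2.6203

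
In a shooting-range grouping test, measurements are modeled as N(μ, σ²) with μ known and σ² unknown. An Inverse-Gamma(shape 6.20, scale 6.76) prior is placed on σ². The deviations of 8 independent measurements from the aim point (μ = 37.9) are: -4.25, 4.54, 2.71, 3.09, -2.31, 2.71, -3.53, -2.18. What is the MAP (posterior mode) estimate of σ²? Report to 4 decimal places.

With known mean μ and an Inverse-Gamma(α, β) prior on σ², the Normal likelihood is conjugate: posterior is Inv-Gamma(α + n/2, β + Σ(xᵢ−μ)²/2).
Σ(xᵢ−μ)² = (-4.25)² + (4.54)² + (2.71)² + (3.09)² + (-2.31)² + (2.71)² + (-3.53)² + (-2.18)² = 85.4598.
Posterior: Inv-Gamma(6.20 + 8/2, 6.76 + 85.4598/2) = Inv-Gamma(10.20, 49.48990).
Mode = β/(α+1) = 49.48990/11.20 = 4.4187.

4.4187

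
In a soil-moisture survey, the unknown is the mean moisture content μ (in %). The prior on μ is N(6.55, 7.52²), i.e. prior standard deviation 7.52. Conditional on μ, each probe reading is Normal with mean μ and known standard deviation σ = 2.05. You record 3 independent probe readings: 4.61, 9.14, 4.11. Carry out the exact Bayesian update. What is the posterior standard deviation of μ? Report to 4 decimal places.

1.1692

For Normal data with known variance σ², a Normal(μ₀, σ₀²) prior on μ is conjugate. Posterior precision = 1/σ₀² + n/σ²; posterior mean is the precision-weighted average of μ₀ and x̄.
σ₀² = 7.52² = 56.5504, σ² = 2.05² = 4.2025; σ² + n·σ₀² = 4.2025 + 3·56.5504 = 173.8537.
Posterior precision = 1/σ₀² + n/σ² = 1/56.5504 + 3/4.2025 = (σ² + n·σ₀²)/(σ₀²σ²) = 173.8537/(56.5504·4.2025); posterior variance σₙ² = σ₀²σ²/(σ² + n·σ₀²) = 56.5504·4.2025/173.8537 = 1.366972.
Posterior SD = √σₙ² = √(56.5504·4.2025/173.8537) = 1.1692.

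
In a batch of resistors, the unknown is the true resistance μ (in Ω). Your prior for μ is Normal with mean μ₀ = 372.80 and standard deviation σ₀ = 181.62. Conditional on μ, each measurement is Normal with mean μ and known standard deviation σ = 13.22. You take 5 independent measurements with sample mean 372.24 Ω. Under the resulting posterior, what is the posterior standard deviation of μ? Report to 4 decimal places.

For Normal data with known variance σ², a Normal(μ₀, σ₀²) prior on μ is conjugate. Posterior precision = 1/σ₀² + n/σ²; posterior mean is the precision-weighted average of μ₀ and x̄.
σ₀² = 181.62² = 32985.8244, σ² = 13.22² = 174.7684; σ² + n·σ₀² = 174.7684 + 5·32985.8244 = 165103.8904.
Posterior precision = 1/σ₀² + n/σ² = 1/32985.8244 + 5/174.7684 = (σ² + n·σ₀²)/(σ₀²σ²) = 165103.8904/(32985.8244·174.7684); posterior variance σₙ² = σ₀²σ²/(σ² + n·σ₀²) = 32985.8244·174.7684/165103.8904 = 34.916680.
Posterior SD = √σₙ² = √(32985.8244·174.7684/165103.8904) = 5.9090.

5.9090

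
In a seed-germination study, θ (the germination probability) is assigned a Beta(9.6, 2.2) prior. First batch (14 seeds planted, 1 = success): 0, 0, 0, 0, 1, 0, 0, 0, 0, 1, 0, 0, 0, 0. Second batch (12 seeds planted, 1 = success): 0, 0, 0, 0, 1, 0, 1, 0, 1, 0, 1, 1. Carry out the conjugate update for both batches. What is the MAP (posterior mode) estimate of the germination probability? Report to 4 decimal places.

The Beta prior is conjugate to a Binomial/Bernoulli likelihood; the update adds successes to α and failures to β.
After batch 1: Beta(9.6+2, 2.2+12) = Beta(11.6, 14.2).
After batch 2: Beta(11.6+5, 14.2+7) = Beta(16.6, 21.2).
Mode of Beta(a,b) for a,b>1 is (a−1)/(a+b−2) = 15.6/35.8 = 0.4358.

0.4358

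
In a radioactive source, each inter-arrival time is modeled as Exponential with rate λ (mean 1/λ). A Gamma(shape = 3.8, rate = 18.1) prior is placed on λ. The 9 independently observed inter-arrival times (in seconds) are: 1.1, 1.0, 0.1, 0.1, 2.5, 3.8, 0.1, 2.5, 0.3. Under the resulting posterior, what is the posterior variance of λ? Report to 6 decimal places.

0.014609

With a Gamma(shape α, rate β) prior on the exponential rate λ, the posterior after n observations with total T = Σxᵢ is Gamma(α+n, β+T).
Sum of observations T = 11.5 seconds; n = 9.
Posterior: Gamma(3.8+9, 18.1+11.5) = Gamma(12.8, 29.6).
Var = α/β² = 0.014609.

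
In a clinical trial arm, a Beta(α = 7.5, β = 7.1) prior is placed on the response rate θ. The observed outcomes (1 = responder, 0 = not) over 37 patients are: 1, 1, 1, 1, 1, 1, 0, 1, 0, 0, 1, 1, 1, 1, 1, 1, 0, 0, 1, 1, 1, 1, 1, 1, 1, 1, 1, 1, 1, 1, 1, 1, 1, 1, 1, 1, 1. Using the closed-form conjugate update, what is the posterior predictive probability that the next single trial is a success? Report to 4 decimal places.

0.7655

The Beta prior is conjugate to a Binomial/Bernoulli likelihood; the update adds successes to α and failures to β.
Posterior: Beta(α+k, β+n−k) = Beta(7.5+32, 7.1+5) = Beta(39.5, 12.1).
For a single future Bernoulli trial, P(success | data) = α/(α+β) = 0.7655.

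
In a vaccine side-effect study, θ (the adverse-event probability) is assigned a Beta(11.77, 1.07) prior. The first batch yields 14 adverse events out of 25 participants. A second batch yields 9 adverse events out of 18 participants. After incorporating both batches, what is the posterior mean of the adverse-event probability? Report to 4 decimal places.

The Beta prior is conjugate to a Binomial/Bernoulli likelihood; the update adds successes to α and failures to β.
After batch 1: Beta(11.77+14, 1.07+11) = Beta(25.77, 12.07).
After batch 2: Beta(25.77+9, 12.07+9) = Beta(34.77, 21.07).
Posterior mean = α/(α+β) = 34.77/55.84 = 0.6227.

0.6227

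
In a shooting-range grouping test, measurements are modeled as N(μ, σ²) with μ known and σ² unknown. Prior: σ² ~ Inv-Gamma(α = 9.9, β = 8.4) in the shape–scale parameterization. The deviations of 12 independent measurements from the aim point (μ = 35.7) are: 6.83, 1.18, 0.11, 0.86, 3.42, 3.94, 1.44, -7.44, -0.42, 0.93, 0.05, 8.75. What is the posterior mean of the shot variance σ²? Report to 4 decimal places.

With known mean μ and an Inverse-Gamma(α, β) prior on σ², the Normal likelihood is conjugate: posterior is Inv-Gamma(α + n/2, β + Σ(xᵢ−μ)²/2).
Σ(xᵢ−μ)² = (6.83)² + (1.18)² + (0.11)² + (0.86)² + (3.42)² + (3.94)² + (1.44)² + (-7.44)² + (-0.42)² + (0.93)² + (0.05)² + (8.75)² = 211.0465.
Posterior: Inv-Gamma(9.9 + 12/2, 8.4 + 211.0465/2) = Inv-Gamma(15.90, 113.92325).
E[σ²|data] = β/(α−1) = 113.92325/14.90 = 7.6459.

7.6459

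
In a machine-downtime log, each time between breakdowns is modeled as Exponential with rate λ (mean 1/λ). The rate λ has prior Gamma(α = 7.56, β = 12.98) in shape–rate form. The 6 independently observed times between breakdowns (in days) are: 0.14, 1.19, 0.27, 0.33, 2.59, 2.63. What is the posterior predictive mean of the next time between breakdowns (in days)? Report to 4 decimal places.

With a Gamma(shape α, rate β) prior on the exponential rate λ, the posterior after n observations with total T = Σxᵢ is Gamma(α+n, β+T).
Sum of observations T = 7.15 days; n = 6.
Posterior: Gamma(7.56+6, 12.98+7.15) = Gamma(13.56, 20.13).
The predictive distribution for the next observation is Lomax; its mean is β/(α−1) = 20.13/12.56 = 1.6027.

1.6027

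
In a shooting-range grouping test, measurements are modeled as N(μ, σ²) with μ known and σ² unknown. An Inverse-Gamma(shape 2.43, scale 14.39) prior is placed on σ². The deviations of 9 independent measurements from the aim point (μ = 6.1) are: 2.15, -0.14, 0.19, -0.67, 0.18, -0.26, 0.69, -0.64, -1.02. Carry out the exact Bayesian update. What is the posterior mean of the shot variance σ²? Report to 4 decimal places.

3.0298

With known mean μ and an Inverse-Gamma(α, β) prior on σ², the Normal likelihood is conjugate: posterior is Inv-Gamma(α + n/2, β + Σ(xᵢ−μ)²/2).
Σ(xᵢ−μ)² = (2.15)² + (-0.14)² + (0.19)² + (-0.67)² + (0.18)² + (-0.26)² + (0.69)² + (-0.64)² + (-1.02)² = 7.1532.
Posterior: Inv-Gamma(2.43 + 9/2, 14.39 + 7.1532/2) = Inv-Gamma(6.93, 17.96660).
E[σ²|data] = β/(α−1) = 17.96660/5.93 = 3.0298.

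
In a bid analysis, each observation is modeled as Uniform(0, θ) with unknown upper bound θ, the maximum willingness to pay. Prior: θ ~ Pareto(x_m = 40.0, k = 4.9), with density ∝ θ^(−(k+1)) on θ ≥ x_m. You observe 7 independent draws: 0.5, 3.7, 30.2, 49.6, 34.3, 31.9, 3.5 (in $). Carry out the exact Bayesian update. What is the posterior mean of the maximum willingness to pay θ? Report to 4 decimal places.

A Pareto(scale x_m, shape k) prior on the upper bound θ of Uniform(0, θ) is conjugate: posterior is Pareto(max(x_m, max xᵢ), k + n).
Sample maximum = 49.6; prior scale x_m = 40.0 → posterior scale = max = 49.6.
Posterior shape = 4.9 + 7 = 11.9.
E[θ|data] = k·x_m/(k−1) = 11.9·49.6/10.9 = 54.1505.

54.1505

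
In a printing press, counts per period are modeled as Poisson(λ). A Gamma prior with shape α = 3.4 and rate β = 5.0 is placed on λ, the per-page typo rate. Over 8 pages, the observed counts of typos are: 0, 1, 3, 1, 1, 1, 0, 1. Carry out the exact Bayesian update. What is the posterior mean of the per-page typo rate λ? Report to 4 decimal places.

With a Gamma(shape α, rate β) prior, the Poisson likelihood is conjugate: the posterior is Gamma(α + ΣXᵢ, β + n).
Sum of counts S = 8 over n = 8 pages.
Posterior: Gamma(α+S, β+n) = Gamma(3.4+8, 5.0+8) = Gamma(11.4, 13.0).
Posterior mean = α/β = 11.4/13.0 = 0.8769.

0.8769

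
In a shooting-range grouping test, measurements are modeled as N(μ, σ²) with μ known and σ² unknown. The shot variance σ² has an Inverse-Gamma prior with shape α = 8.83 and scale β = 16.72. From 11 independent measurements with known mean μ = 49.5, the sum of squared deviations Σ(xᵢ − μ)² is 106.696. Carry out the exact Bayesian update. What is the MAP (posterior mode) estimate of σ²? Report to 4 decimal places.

With known mean μ and an Inverse-Gamma(α, β) prior on σ², the Normal likelihood is conjugate: posterior is Inv-Gamma(α + n/2, β + Σ(xᵢ−μ)²/2).
Posterior: Inv-Gamma(8.83 + 11/2, 16.72 + 106.696/2) = Inv-Gamma(14.33, 70.0680).
Mode = β/(α+1) = 70.0680/15.33 = 4.5706.

4.5706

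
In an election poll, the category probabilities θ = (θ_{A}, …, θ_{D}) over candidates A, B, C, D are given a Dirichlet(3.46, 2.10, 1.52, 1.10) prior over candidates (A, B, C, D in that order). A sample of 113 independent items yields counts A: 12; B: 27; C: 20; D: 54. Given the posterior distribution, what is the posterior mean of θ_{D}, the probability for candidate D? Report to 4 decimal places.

The Dirichlet prior is conjugate to the Multinomial likelihood: each posterior αⱼ = prior αⱼ + observed count nⱼ.
Posterior concentration: (15.46, 29.10, 21.52, 55.10), total = 121.18.
E[θ_{D}|data] = α_{D}/Σα = 55.10/121.18 = 0.4547.

0.4547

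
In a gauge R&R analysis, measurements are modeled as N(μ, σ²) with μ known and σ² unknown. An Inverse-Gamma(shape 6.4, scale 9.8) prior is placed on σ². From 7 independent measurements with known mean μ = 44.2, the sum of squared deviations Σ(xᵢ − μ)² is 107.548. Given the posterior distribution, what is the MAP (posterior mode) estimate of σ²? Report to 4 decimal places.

With known mean μ and an Inverse-Gamma(α, β) prior on σ², the Normal likelihood is conjugate: posterior is Inv-Gamma(α + n/2, β + Σ(xᵢ−μ)²/2).
Posterior: Inv-Gamma(6.4 + 7/2, 9.8 + 107.548/2) = Inv-Gamma(9.90, 63.5740).
Mode = β/(α+1) = 63.5740/10.90 = 5.8325.

5.8325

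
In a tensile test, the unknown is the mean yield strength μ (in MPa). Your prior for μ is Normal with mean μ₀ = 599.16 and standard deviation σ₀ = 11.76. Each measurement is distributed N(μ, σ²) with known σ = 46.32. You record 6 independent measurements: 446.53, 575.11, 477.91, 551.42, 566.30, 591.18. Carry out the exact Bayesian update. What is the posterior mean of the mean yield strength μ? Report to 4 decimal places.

For Normal data with known variance σ², a Normal(μ₀, σ₀²) prior on μ is conjugate. Posterior precision = 1/σ₀² + n/σ²; posterior mean is the precision-weighted average of μ₀ and x̄.
Σxᵢ = 446.53 + 575.11 + 477.91 + 551.42 + 566.30 + 591.18 = 3208.45, so n·x̄ = 3208.45.
σ₀² = 11.76² = 138.2976, σ² = 46.32² = 2145.5424; σ² + n·σ₀² = 2145.5424 + 6·138.2976 = 2975.328.
Posterior mean = (μ₀/σ₀² + n·x̄/σ²)/(1/σ₀² + n/σ²) = (σ²·μ₀ + σ₀²·n·x̄)/(σ² + n·σ₀²) = (2145.5424·599.16 + 138.2976·3208.45)/2975.328 = 1729244.119104/2975.328 = 581.1944.

581.1944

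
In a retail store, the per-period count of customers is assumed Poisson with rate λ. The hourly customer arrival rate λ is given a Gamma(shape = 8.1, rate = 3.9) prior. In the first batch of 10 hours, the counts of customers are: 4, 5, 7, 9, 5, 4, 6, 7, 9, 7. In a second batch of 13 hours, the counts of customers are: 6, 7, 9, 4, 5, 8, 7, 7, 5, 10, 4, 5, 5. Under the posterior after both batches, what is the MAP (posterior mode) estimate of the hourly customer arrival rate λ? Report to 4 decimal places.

With a Gamma(shape α, rate β) prior, the Poisson likelihood is conjugate: the posterior is Gamma(α + ΣXᵢ, β + n).
Batch 1: sum of counts S = 63 over n = 10 hours.
After batch 1: Gamma(α+S, β+n) = Gamma(8.1+63, 3.9+10) = Gamma(71.1, 13.9).
Batch 2: sum of counts S = 82 over n = 13 hours.
After batch 2: Gamma(α+S, β+n) = Gamma(71.1+82, 13.9+13) = Gamma(153.1, 26.9).
Mode of Gamma(α,β) for α≥1 is (α−1)/β = 152.1/26.9 = 5.6543.

5.6543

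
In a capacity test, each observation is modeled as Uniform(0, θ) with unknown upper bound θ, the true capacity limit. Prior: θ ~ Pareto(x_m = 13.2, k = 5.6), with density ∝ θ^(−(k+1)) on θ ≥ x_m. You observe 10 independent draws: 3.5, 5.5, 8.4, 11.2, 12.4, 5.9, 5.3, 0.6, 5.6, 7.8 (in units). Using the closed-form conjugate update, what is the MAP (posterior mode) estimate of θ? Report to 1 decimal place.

A Pareto(scale x_m, shape k) prior on the upper bound θ of Uniform(0, θ) is conjugate: posterior is Pareto(max(x_m, max xᵢ), k + n).
Sample maximum = 12.4; prior scale x_m = 13.2 → posterior scale = max = 13.2.
Posterior shape = 5.6 + 10 = 15.6.
The Pareto density is decreasing on [x_m, ∞), so the mode is x_m = 13.2.

13.2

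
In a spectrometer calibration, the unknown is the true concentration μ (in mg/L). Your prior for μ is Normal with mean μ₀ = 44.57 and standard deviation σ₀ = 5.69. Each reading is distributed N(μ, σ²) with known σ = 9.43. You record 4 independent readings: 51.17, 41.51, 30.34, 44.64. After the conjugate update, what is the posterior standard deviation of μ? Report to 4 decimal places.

3.6305

For Normal data with known variance σ², a Normal(μ₀, σ₀²) prior on μ is conjugate. Posterior precision = 1/σ₀² + n/σ²; posterior mean is the precision-weighted average of μ₀ and x̄.
σ₀² = 5.69² = 32.3761, σ² = 9.43² = 88.9249; σ² + n·σ₀² = 88.9249 + 4·32.3761 = 218.4293.
Posterior precision = 1/σ₀² + n/σ² = 1/32.3761 + 4/88.9249 = (σ² + n·σ₀²)/(σ₀²σ²) = 218.4293/(32.3761·88.9249); posterior variance σₙ² = σ₀²σ²/(σ² + n·σ₀²) = 32.3761·88.9249/218.4293 = 13.180656.
Posterior SD = √σₙ² = √(32.3761·88.9249/218.4293) = 3.6305.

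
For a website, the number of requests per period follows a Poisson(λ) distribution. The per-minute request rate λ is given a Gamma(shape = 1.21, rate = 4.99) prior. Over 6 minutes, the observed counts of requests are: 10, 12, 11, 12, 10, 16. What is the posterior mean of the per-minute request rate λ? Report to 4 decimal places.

6.5705

With a Gamma(shape α, rate β) prior, the Poisson likelihood is conjugate: the posterior is Gamma(α + ΣXᵢ, β + n).
Sum of counts S = 71 over n = 6 minutes.
Posterior: Gamma(α+S, β+n) = Gamma(1.21+71, 4.99+6) = Gamma(72.21, 10.99).
Posterior mean = α/β = 72.21/10.99 = 6.5705.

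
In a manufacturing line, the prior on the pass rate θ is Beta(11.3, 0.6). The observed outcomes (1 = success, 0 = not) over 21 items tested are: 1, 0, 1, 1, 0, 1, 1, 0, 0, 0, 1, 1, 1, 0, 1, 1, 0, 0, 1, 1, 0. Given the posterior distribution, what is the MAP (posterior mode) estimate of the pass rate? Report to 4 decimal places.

The Beta prior is conjugate to a Binomial/Bernoulli likelihood; the update adds successes to α and failures to β.
Posterior: Beta(α+k, β+n−k) = Beta(11.3+12, 0.6+9) = Beta(23.3, 9.6).
Mode of Beta(a,b) for a,b>1 is (a−1)/(a+b−2) = 22.3/30.9 = 0.7217.

0.7217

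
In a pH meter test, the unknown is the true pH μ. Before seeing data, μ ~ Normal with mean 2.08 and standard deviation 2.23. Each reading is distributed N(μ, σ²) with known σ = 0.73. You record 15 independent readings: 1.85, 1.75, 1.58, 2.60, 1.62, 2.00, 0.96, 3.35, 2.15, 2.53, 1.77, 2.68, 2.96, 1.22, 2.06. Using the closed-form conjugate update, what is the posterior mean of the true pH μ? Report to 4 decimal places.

2.0721

For Normal data with known variance σ², a Normal(μ₀, σ₀²) prior on μ is conjugate. Posterior precision = 1/σ₀² + n/σ²; posterior mean is the precision-weighted average of μ₀ and x̄.
Σxᵢ = 1.85 + 1.75 + 1.58 + 2.60 + 1.62 + 2.00 + 0.96 + 3.35 + 2.15 + 2.53 + 1.77 + 2.68 + 2.96 + 1.22 + 2.06 = 31.08, so n·x̄ = 31.08.
σ₀² = 2.23² = 4.9729, σ² = 0.73² = 0.5329; σ² + n·σ₀² = 0.5329 + 15·4.9729 = 75.1264.
Posterior mean = (μ₀/σ₀² + n·x̄/σ²)/(1/σ₀² + n/σ²) = (σ²·μ₀ + σ₀²·n·x̄)/(σ² + n·σ₀²) = (0.5329·2.08 + 4.9729·31.08)/75.1264 = 155.666164/75.1264 = 2.0721.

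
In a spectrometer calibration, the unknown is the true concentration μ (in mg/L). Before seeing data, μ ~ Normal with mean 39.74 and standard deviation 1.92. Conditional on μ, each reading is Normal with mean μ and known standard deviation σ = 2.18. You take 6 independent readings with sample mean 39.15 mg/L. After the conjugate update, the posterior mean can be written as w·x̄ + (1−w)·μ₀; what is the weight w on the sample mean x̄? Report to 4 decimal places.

For Normal data with known variance σ², a Normal(μ₀, σ₀²) prior on μ is conjugate. Posterior precision = 1/σ₀² + n/σ²; posterior mean is the precision-weighted average of μ₀ and x̄.
σ₀² = 1.92² = 3.6864, σ² = 2.18² = 4.7524. Prior precision 1/σ₀² = 1/3.6864; data precision n/σ² = 6/4.7524.
w = (n/σ²)/(1/σ₀² + n/σ²) = n·σ₀²/(σ² + n·σ₀²) = 6·3.6864/(4.7524 + 6·3.6864) = 22.1184/26.8708 = 0.8231.

0.8231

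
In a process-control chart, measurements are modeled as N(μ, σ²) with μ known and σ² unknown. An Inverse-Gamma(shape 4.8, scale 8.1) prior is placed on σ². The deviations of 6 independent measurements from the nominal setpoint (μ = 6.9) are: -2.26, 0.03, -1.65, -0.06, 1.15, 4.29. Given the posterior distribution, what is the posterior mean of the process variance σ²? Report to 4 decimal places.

With known mean μ and an Inverse-Gamma(α, β) prior on σ², the Normal likelihood is conjugate: posterior is Inv-Gamma(α + n/2, β + Σ(xᵢ−μ)²/2).
Σ(xᵢ−μ)² = (-2.26)² + (0.03)² + (-1.65)² + (-0.06)² + (1.15)² + (4.29)² = 27.5612.
Posterior: Inv-Gamma(4.8 + 6/2, 8.1 + 27.5612/2) = Inv-Gamma(7.80, 21.88060).
E[σ²|data] = β/(α−1) = 21.88060/6.80 = 3.2177.

3.2177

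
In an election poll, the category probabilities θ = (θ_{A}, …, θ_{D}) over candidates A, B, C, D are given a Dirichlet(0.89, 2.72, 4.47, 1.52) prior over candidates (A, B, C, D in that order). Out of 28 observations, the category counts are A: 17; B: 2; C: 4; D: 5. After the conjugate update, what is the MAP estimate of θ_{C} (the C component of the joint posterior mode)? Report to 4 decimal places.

The Dirichlet prior is conjugate to the Multinomial likelihood: each posterior αⱼ = prior αⱼ + observed count nⱼ.
Posterior concentration: (17.89, 4.72, 8.47, 6.52), total = 37.60.
Joint mode component: (α_{C}−1)/(Σα−K) = 7.47/33.60 = 0.2223.

0.2223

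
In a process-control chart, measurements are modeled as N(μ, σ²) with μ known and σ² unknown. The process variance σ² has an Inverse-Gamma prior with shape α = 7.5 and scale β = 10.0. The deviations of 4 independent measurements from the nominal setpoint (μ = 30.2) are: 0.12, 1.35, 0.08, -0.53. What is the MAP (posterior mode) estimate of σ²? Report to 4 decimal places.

With known mean μ and an Inverse-Gamma(α, β) prior on σ², the Normal likelihood is conjugate: posterior is Inv-Gamma(α + n/2, β + Σ(xᵢ−μ)²/2).
Σ(xᵢ−μ)² = (0.12)² + (1.35)² + (0.08)² + (-0.53)² = 2.1242.
Posterior: Inv-Gamma(7.5 + 4/2, 10.0 + 2.1242/2) = Inv-Gamma(9.50, 11.06210).
Mode = β/(α+1) = 11.06210/10.50 = 1.0535.

1.0535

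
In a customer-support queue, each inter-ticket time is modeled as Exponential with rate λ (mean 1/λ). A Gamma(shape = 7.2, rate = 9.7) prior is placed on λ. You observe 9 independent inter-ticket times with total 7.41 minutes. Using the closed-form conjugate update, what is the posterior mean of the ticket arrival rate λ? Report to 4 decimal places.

With a Gamma(shape α, rate β) prior on the exponential rate λ, the posterior after n observations with total T = Σxᵢ is Gamma(α+n, β+T).
Posterior: Gamma(7.2+9, 9.7+7.41) = Gamma(16.2, 17.11).
Posterior mean of λ = α/β = 16.2/17.11 = 0.9468.

0.9468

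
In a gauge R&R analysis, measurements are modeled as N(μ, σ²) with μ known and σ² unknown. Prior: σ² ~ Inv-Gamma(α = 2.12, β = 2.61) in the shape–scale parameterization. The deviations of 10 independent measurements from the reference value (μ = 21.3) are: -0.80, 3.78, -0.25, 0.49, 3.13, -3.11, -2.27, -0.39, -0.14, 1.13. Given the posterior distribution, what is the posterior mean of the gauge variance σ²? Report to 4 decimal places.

With known mean μ and an Inverse-Gamma(α, β) prior on σ², the Normal likelihood is conjugate: posterior is Inv-Gamma(α + n/2, β + Σ(xᵢ−μ)²/2).
Σ(xᵢ−μ)² = (-0.80)² + (3.78)² + (-0.25)² + (0.49)² + (3.13)² + (-3.11)² + (-2.27)² + (-0.39)² + (-0.14)² + (1.13)² = 41.3015.
Posterior: Inv-Gamma(2.12 + 10/2, 2.61 + 41.3015/2) = Inv-Gamma(7.12, 23.26075).
E[σ²|data] = β/(α−1) = 23.26075/6.12 = 3.8008.

3.8008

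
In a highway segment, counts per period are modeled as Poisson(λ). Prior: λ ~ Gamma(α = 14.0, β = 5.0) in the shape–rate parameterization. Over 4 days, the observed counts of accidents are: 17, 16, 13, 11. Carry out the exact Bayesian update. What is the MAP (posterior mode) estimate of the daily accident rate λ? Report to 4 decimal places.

With a Gamma(shape α, rate β) prior, the Poisson likelihood is conjugate: the posterior is Gamma(α + ΣXᵢ, β + n).
Sum of counts S = 57 over n = 4 days.
Posterior: Gamma(α+S, β+n) = Gamma(14.0+57, 5.0+4) = Gamma(71.0, 9.0).
Mode of Gamma(α,β) for α≥1 is (α−1)/β = 70.0/9.0 = 7.7778.

7.7778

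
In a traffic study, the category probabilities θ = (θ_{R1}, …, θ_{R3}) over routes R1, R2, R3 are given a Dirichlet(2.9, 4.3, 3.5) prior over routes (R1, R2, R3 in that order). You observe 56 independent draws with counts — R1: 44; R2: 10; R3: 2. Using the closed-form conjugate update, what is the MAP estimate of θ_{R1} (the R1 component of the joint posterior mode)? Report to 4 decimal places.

0.7206

The Dirichlet prior is conjugate to the Multinomial likelihood: each posterior αⱼ = prior αⱼ + observed count nⱼ.
Posterior concentration: (46.9, 14.3, 5.5), total = 66.7.
Joint mode component: (α_{R1}−1)/(Σα−K) = 45.9/63.7 = 0.7206.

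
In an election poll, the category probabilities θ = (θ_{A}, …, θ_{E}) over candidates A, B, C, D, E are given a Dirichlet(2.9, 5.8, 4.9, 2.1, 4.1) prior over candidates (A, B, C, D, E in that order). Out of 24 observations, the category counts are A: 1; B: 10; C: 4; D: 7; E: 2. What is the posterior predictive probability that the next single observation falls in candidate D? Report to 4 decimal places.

0.2078

The Dirichlet prior is conjugate to the Multinomial likelihood: each posterior αⱼ = prior αⱼ + observed count nⱼ.
Posterior concentration: (3.9, 15.8, 8.9, 9.1, 6.1), total = 43.8.
P(next = D | data) = α_{D}/Σα = 0.2078.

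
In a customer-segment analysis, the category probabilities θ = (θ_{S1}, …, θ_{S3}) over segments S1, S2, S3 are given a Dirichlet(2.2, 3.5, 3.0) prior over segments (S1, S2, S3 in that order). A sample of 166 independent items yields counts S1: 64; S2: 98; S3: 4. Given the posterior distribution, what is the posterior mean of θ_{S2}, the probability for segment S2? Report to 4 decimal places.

0.5810

The Dirichlet prior is conjugate to the Multinomial likelihood: each posterior αⱼ = prior αⱼ + observed count nⱼ.
Posterior concentration: (66.2, 101.5, 7.0), total = 174.7.
E[θ_{S2}|data] = α_{S2}/Σα = 101.5/174.7 = 0.5810.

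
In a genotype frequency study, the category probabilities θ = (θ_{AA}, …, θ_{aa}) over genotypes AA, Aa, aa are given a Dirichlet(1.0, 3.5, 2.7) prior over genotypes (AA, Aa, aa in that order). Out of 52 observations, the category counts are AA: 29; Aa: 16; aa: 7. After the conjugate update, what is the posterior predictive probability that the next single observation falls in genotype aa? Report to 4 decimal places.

0.1639

The Dirichlet prior is conjugate to the Multinomial likelihood: each posterior αⱼ = prior αⱼ + observed count nⱼ.
Posterior concentration: (30.0, 19.5, 9.7), total = 59.2.
P(next = aa | data) = α_{aa}/Σα = 0.1639.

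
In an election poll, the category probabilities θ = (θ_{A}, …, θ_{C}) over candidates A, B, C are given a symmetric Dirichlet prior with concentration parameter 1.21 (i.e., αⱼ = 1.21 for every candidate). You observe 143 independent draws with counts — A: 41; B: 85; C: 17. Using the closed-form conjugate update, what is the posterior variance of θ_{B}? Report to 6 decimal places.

The Dirichlet prior is conjugate to the Multinomial likelihood: each posterior αⱼ = prior αⱼ + observed count nⱼ.
Posterior concentration: (42.21, 86.21, 18.21), total = 146.63.
Var[θ_j] = α_j(Σα−α_j)/((Σα)²(Σα+1)) = 86.21·60.42/(146.63²·147.63) = 0.001641.

0.001641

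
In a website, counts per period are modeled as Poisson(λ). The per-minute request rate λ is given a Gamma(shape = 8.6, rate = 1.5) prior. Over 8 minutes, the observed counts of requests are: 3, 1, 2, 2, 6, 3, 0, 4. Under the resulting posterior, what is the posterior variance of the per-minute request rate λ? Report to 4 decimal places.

With a Gamma(shape α, rate β) prior, the Poisson likelihood is conjugate: the posterior is Gamma(α + ΣXᵢ, β + n).
Sum of counts S = 21 over n = 8 minutes.
Posterior: Gamma(α+S, β+n) = Gamma(8.6+21, 1.5+8) = Gamma(29.6, 9.5).
Var = α/β² = 29.6/9.5² = 0.3280.

0.3280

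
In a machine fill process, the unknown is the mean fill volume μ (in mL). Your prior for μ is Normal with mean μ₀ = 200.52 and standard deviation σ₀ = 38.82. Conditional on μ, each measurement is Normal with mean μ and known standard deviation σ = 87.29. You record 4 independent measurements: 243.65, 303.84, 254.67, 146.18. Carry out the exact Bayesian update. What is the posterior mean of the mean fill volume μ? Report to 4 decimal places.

For Normal data with known variance σ², a Normal(μ₀, σ₀²) prior on μ is conjugate. Posterior precision = 1/σ₀² + n/σ²; posterior mean is the precision-weighted average of μ₀ and x̄.
Σxᵢ = 243.65 + 303.84 + 254.67 + 146.18 = 948.34, so n·x̄ = 948.34.
σ₀² = 38.82² = 1506.9924, σ² = 87.29² = 7619.5441; σ² + n·σ₀² = 7619.5441 + 4·1506.9924 = 13647.5137.
Posterior mean = (μ₀/σ₀² + n·x̄/σ²)/(1/σ₀² + n/σ²) = (σ²·μ₀ + σ₀²·n·x̄)/(σ² + n·σ₀²) = (7619.5441·200.52 + 1506.9924·948.34)/13647.5137 = 2957012.155548/13647.5137 = 216.6704.

216.6704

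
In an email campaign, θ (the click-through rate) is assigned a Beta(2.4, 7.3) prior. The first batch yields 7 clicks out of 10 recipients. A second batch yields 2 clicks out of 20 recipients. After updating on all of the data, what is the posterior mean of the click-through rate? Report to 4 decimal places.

The Beta prior is conjugate to a Binomial/Bernoulli likelihood; the update adds successes to α and failures to β.
After batch 1: Beta(2.4+7, 7.3+3) = Beta(9.4, 10.3).
After batch 2: Beta(9.4+2, 10.3+18) = Beta(11.4, 28.3).
Posterior mean = α/(α+β) = 11.4/39.7 = 0.2872.

0.2872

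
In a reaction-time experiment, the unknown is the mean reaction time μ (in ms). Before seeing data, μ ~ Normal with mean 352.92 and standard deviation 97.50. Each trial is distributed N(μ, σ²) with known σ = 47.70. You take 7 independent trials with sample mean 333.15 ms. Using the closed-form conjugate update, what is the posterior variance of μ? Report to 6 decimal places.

For Normal data with known variance σ², a Normal(μ₀, σ₀²) prior on μ is conjugate. Posterior precision = 1/σ₀² + n/σ²; posterior mean is the precision-weighted average of μ₀ and x̄.
σ₀² = 97.50² = 9506.25, σ² = 47.70² = 2275.29; σ² + n·σ₀² = 2275.29 + 7·9506.25 = 68819.04.
Posterior precision = 1/σ₀² + n/σ² = 1/9506.25 + 7/2275.29 = (σ² + n·σ₀²)/(σ₀²σ²) = 68819.04/(9506.25·2275.29); posterior variance σₙ² = σ₀²σ²/(σ² + n·σ₀²) = 9506.25·2275.29/68819.04 = 314.294933.

314.294933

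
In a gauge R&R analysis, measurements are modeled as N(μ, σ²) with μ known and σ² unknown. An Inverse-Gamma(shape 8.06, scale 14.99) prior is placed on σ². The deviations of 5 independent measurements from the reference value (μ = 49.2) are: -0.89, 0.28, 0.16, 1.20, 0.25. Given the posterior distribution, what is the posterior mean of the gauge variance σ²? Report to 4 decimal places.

1.6934

With known mean μ and an Inverse-Gamma(α, β) prior on σ², the Normal likelihood is conjugate: posterior is Inv-Gamma(α + n/2, β + Σ(xᵢ−μ)²/2).
Σ(xᵢ−μ)² = (-0.89)² + (0.28)² + (0.16)² + (1.20)² + (0.25)² = 2.3986.
Posterior: Inv-Gamma(8.06 + 5/2, 14.99 + 2.3986/2) = Inv-Gamma(10.56, 16.18930).
E[σ²|data] = β/(α−1) = 16.18930/9.56 = 1.6934.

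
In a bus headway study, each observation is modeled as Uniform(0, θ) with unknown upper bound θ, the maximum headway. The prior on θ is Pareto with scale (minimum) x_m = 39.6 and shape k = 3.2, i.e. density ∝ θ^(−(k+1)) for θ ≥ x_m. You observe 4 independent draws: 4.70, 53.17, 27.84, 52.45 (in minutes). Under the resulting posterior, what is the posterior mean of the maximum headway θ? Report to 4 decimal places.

A Pareto(scale x_m, shape k) prior on the upper bound θ of Uniform(0, θ) is conjugate: posterior is Pareto(max(x_m, max xᵢ), k + n).
Sample maximum = 53.17; prior scale x_m = 39.6 → posterior scale = max = 53.17.
Posterior shape = 3.2 + 4 = 7.2.
E[θ|data] = k·x_m/(k−1) = 7.2·53.17/6.2 = 61.7458.

61.7458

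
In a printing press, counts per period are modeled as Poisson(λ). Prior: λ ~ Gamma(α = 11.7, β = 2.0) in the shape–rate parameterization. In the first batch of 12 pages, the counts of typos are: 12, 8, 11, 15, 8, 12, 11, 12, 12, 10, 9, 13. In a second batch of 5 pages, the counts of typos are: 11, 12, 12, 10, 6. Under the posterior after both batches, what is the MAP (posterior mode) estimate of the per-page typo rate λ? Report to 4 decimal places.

10.2474

With a Gamma(shape α, rate β) prior, the Poisson likelihood is conjugate: the posterior is Gamma(α + ΣXᵢ, β + n).
Batch 1: sum of counts S = 133 over n = 12 pages.
After batch 1: Gamma(α+S, β+n) = Gamma(11.7+133, 2.0+12) = Gamma(144.7, 14.0).
Batch 2: sum of counts S = 51 over n = 5 pages.
After batch 2: Gamma(α+S, β+n) = Gamma(144.7+51, 14.0+5) = Gamma(195.7, 19.0).
Mode of Gamma(α,β) for α≥1 is (α−1)/β = 194.7/19.0 = 10.2474.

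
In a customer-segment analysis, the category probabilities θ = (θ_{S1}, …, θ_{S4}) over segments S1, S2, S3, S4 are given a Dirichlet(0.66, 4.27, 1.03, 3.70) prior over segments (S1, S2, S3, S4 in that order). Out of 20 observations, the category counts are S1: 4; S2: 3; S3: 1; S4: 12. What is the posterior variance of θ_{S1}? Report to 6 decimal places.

0.004319

The Dirichlet prior is conjugate to the Multinomial likelihood: each posterior αⱼ = prior αⱼ + observed count nⱼ.
Posterior concentration: (4.66, 7.27, 2.03, 15.70), total = 29.66.
Var[θ_j] = α_j(Σα−α_j)/((Σα)²(Σα+1)) = 4.66·25.00/(29.66²·30.66) = 0.004319.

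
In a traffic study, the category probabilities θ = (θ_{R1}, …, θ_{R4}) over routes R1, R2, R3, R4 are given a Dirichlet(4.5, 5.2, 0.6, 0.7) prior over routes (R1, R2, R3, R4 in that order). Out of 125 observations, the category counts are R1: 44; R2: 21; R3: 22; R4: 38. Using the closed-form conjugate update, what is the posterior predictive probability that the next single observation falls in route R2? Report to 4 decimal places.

The Dirichlet prior is conjugate to the Multinomial likelihood: each posterior αⱼ = prior αⱼ + observed count nⱼ.
Posterior concentration: (48.5, 26.2, 22.6, 38.7), total = 136.0.
P(next = R2 | data) = α_{R2}/Σα = 0.1926.

0.1926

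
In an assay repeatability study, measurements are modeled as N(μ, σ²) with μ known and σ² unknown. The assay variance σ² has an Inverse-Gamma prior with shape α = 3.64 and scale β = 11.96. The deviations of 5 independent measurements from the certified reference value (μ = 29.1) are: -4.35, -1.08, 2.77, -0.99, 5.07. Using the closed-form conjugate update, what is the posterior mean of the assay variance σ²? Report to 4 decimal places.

7.6232

With known mean μ and an Inverse-Gamma(α, β) prior on σ², the Normal likelihood is conjugate: posterior is Inv-Gamma(α + n/2, β + Σ(xᵢ−μ)²/2).
Σ(xᵢ−μ)² = (-4.35)² + (-1.08)² + (2.77)² + (-0.99)² + (5.07)² = 54.4468.
Posterior: Inv-Gamma(3.64 + 5/2, 11.96 + 54.4468/2) = Inv-Gamma(6.14, 39.18340).
E[σ²|data] = β/(α−1) = 39.18340/5.14 = 7.6232.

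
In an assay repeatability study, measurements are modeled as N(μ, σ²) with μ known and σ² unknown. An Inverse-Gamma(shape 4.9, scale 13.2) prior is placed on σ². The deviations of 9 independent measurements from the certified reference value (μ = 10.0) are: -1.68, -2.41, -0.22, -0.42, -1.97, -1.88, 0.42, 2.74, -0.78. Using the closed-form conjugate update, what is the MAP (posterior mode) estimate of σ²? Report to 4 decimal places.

2.4501

With known mean μ and an Inverse-Gamma(α, β) prior on σ², the Normal likelihood is conjugate: posterior is Inv-Gamma(α + n/2, β + Σ(xᵢ−μ)²/2).
Σ(xᵢ−μ)² = (-1.68)² + (-2.41)² + (-0.22)² + (-0.42)² + (-1.97)² + (-1.88)² + (0.42)² + (2.74)² + (-0.78)² = 24.5630.
Posterior: Inv-Gamma(4.9 + 9/2, 13.2 + 24.5630/2) = Inv-Gamma(9.40, 25.48150).
Mode = β/(α+1) = 25.48150/10.40 = 2.4501.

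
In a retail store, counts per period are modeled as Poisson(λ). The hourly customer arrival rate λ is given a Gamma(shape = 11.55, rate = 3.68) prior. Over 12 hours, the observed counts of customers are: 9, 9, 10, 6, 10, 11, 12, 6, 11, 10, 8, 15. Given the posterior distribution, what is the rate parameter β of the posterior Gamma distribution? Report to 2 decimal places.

With a Gamma(shape α, rate β) prior, the Poisson likelihood is conjugate: the posterior is Gamma(α + ΣXᵢ, β + n).
Sum of counts S = 117 over n = 12 hours.
Posterior: Gamma(α+S, β+n) = Gamma(11.55+117, 3.68+12) = Gamma(128.55, 15.68).
Posterior β = 15.68.

15.68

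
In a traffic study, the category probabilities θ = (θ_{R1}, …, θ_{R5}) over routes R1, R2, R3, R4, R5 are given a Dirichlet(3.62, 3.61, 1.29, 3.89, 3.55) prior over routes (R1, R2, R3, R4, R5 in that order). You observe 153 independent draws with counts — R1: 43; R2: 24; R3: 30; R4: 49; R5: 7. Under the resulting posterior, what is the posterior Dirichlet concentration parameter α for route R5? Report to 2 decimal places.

The Dirichlet prior is conjugate to the Multinomial likelihood: each posterior αⱼ = prior αⱼ + observed count nⱼ.
Posterior concentration: (46.62, 27.61, 31.29, 52.89, 10.55), total = 168.96.
α_{R5} = 3.55 + 7 = 10.55.

10.55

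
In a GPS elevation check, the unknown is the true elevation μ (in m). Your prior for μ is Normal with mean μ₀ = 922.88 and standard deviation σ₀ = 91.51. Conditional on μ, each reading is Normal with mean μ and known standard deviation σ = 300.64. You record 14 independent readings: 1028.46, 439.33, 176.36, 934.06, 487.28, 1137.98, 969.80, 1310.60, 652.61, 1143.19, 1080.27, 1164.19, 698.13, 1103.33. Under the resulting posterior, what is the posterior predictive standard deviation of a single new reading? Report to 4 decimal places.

For Normal data with known variance σ², a Normal(μ₀, σ₀²) prior on μ is conjugate. Posterior precision = 1/σ₀² + n/σ²; posterior mean is the precision-weighted average of μ₀ and x̄.
σ₀² = 91.51² = 8374.0801, σ² = 300.64² = 90384.4096; σ² + n·σ₀² = 90384.4096 + 14·8374.0801 = 207621.531.
Posterior precision = 1/σ₀² + n/σ² = 1/8374.0801 + 14/90384.4096 = (σ² + n·σ₀²)/(σ₀²σ²) = 207621.531/(8374.0801·90384.4096); posterior variance σₙ² = σ₀²σ²/(σ² + n·σ₀²) = 8374.0801·90384.4096/207621.531 = 3645.509607.
Predictive variance for one new observation = σₙ² + σ² = 8374.0801·90384.4096/207621.531 + 90384.4096 = σ²·(σ₀² + 207621.531)/207621.531 = 90384.4096·215995.6111/207621.531 = 94029.919207; SD = √(90384.4096·215995.6111/207621.531) = 306.6430.

306.6430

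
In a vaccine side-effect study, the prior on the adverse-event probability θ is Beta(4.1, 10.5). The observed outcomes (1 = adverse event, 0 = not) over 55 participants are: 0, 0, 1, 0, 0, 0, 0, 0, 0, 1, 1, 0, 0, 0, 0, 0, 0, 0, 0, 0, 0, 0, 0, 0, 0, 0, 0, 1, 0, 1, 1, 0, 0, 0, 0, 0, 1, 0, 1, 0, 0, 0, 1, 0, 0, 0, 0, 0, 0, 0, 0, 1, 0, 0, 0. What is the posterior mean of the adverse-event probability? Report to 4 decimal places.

The Beta prior is conjugate to a Binomial/Bernoulli likelihood; the update adds successes to α and failures to β.
Posterior: Beta(α+k, β+n−k) = Beta(4.1+10, 10.5+45) = Beta(14.1, 55.5).
Posterior mean = α/(α+β) = 14.1/69.6 = 0.2026.

0.2026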